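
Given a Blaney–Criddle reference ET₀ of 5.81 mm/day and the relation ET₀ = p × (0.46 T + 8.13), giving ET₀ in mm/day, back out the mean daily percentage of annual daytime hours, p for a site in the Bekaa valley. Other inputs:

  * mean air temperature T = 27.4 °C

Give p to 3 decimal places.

0.280

p = ET₀ / (0.46 T + 8.13) = 5.81 / (0.46 × 27.4 + 8.13) = 5.81 / 20.734 = 0.2802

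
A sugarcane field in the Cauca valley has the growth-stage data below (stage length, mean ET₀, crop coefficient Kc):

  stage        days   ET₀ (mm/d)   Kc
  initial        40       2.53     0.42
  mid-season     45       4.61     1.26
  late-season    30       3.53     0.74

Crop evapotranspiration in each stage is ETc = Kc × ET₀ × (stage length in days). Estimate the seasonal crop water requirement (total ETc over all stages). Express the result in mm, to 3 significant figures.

initial: 0.42 × 2.53 × 40 = 42.50 mm
mid-season: 1.26 × 4.61 × 45 = 261.39 mm
late-season: 0.74 × 3.53 × 30 = 78.37 mm
Seasonal total = 382.26 mm

382 mm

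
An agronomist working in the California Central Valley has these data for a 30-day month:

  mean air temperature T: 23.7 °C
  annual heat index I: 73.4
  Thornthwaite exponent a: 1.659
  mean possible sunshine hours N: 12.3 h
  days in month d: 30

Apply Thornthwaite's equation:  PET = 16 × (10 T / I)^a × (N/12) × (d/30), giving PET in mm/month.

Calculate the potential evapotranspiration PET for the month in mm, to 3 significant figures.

115 mm

10T/I = 10 × 23.7 / 73.4 = 3.2289
(10T/I)^a = 3.2289^1.659 = 6.9907
Uncorrected PET = 16 × 6.9907 = 111.851 mm
Correction = (N/12)(d/30) = (12.3/12)(30/30) = 1.0250
PET = 111.851 × 1.0250 = 114.647 mm/month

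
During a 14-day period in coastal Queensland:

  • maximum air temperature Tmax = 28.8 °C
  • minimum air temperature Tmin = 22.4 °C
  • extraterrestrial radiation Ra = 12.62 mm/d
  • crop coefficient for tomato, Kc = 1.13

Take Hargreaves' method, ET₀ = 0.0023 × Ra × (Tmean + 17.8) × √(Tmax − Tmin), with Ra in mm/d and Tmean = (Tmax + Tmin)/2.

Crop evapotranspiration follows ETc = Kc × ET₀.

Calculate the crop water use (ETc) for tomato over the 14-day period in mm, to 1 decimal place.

50.4 mm

Tmean = (28.8 + 22.4)/2 = 25.60 °C
ET₀ = 0.0023 × 12.62 × (25.60 + 17.8) × √6.4 = 0.0023 × 12.62 × 43.40 × 2.5298 = 3.1869 mm/d
ETc = Kc × ET₀ = 1.13 × 3.1869 = 3.6012 mm/d
Over 14 days: 3.6012 × 14 = 50.417 mm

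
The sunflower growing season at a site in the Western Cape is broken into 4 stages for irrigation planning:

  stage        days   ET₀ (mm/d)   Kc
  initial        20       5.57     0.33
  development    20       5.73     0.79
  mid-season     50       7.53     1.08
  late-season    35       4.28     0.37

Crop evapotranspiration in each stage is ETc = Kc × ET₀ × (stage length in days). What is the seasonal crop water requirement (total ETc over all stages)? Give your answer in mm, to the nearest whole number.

589 mm

initial: 0.33 × 5.57 × 20 = 36.76 mm
development: 0.79 × 5.73 × 20 = 90.53 mm
mid-season: 1.08 × 7.53 × 50 = 406.62 mm
late-season: 0.37 × 4.28 × 35 = 55.43 mm
Seasonal total = 589.34 mm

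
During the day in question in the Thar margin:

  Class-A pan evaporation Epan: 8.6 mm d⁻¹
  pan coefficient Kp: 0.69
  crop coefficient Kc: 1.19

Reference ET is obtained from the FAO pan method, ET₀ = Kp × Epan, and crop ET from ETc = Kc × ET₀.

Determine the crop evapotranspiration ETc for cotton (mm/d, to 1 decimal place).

ET₀ = 0.69 × 8.6 = 5.9340 mm/d
ETc = Kc × ET₀ = 1.19 × 5.9340 = 7.0615 mm/d

7.1 mm/d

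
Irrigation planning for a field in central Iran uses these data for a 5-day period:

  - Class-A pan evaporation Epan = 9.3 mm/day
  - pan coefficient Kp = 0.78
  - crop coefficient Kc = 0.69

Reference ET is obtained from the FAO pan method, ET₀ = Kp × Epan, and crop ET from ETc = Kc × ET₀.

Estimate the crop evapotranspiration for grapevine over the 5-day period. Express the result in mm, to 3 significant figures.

25.0 mm

ET₀ = 0.78 × 9.3 = 7.2540 mm/d
ETc = Kc × ET₀ = 0.69 × 7.2540 = 5.0053 mm/d
Over 5 days: 5.0053 × 5 = 25.027 mm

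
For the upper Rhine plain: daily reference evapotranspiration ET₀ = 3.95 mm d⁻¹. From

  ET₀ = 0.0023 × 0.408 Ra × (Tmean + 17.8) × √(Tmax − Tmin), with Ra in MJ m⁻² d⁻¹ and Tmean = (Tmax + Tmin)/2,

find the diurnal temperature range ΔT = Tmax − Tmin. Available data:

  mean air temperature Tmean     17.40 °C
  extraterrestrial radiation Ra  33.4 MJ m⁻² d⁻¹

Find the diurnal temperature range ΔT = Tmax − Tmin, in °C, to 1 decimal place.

12.8 °C

√ΔT = ET₀ / [0.0023 × 0.408 × Ra × (Tmean+17.8)] = 3.95 / (0.0023 × 13.6272 × 35.20) = 3.5803
ΔT = 3.5803² = 12.819 °C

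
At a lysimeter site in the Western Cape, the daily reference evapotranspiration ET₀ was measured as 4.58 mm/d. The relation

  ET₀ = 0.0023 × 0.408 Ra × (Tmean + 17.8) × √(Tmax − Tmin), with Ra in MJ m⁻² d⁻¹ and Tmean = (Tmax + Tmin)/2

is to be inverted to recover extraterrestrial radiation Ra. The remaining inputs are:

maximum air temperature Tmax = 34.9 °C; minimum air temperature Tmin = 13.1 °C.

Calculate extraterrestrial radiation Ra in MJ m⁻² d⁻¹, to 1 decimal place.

25.0 MJ m⁻² d⁻¹

Tmean = (34.9+13.1)/2 = 24.00 °C; ΔT = 21.8
Ra = ET₀ / [0.0023 × 0.408 × (Tmean+17.8) × √ΔT]
   = 4.58 / (0.0023 × 0.408 × 41.80 × 4.6690) = 25.008 MJ m⁻² d⁻¹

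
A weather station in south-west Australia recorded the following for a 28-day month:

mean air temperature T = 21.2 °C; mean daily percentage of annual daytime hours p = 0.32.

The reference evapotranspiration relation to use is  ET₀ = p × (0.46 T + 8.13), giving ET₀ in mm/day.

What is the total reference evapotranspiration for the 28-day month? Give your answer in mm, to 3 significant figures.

160 mm

ET₀ = 0.32 × (0.46 × 21.2 + 8.13) = 0.32 × 17.882 = 5.7222 mm/d
Monthly total = 5.7222 × 28 = 160.222 mm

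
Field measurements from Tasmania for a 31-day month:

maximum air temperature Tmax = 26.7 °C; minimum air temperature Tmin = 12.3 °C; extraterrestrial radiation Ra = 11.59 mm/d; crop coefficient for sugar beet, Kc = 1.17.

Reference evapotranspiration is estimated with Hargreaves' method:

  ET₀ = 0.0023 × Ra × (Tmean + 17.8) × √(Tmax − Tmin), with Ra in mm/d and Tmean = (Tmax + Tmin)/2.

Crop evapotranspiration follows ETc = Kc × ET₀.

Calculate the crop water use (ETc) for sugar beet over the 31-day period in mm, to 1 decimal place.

136.9 mm

Tmean = (26.7 + 12.3)/2 = 19.50 °C
ET₀ = 0.0023 × 11.59 × (19.50 + 17.8) × √14.4 = 0.0023 × 11.59 × 37.30 × 3.7947 = 3.7731 mm/d
ETc = Kc × ET₀ = 1.17 × 3.7731 = 4.4145 mm/d
Over 31 days: 4.4145 × 31 = 136.850 mm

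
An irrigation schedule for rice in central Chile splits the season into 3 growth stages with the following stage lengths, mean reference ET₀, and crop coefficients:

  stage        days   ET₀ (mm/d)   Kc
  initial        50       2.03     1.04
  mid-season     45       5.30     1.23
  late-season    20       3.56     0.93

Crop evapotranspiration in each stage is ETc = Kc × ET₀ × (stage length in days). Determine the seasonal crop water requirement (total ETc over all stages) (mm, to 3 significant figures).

initial: 1.04 × 2.03 × 50 = 105.56 mm
mid-season: 1.23 × 5.30 × 45 = 293.36 mm
late-season: 0.93 × 3.56 × 20 = 66.22 mm
Seasonal total = 465.14 mm

465 mm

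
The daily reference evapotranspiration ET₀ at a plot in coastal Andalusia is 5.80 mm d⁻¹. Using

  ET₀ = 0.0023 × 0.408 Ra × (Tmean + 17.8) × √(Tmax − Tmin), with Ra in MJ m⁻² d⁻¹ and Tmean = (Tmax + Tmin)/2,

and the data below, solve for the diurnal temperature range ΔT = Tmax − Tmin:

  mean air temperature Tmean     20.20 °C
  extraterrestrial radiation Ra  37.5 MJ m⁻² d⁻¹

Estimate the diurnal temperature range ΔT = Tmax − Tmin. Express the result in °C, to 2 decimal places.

18.81 °C

√ΔT = ET₀ / [0.0023 × 0.408 × Ra × (Tmean+17.8)] = 5.80 / (0.0023 × 15.3000 × 38.00) = 4.3374
ΔT = 4.3374² = 18.813 °C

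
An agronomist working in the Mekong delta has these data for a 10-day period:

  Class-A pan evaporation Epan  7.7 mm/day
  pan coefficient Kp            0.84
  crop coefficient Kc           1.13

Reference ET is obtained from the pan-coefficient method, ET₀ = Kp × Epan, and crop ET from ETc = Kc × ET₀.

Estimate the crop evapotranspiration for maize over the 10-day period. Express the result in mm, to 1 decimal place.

ET₀ = 0.84 × 7.7 = 6.4680 mm/d
ETc = Kc × ET₀ = 1.13 × 6.4680 = 7.3088 mm/d
Over 10 days: 7.3088 × 10 = 73.088 mm

73.1 mm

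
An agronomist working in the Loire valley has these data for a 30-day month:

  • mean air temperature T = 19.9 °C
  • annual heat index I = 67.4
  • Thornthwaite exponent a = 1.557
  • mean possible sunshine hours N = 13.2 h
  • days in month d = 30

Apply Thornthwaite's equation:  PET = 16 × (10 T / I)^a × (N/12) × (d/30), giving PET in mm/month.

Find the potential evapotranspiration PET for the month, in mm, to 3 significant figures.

95.0 mm

10T/I = 10 × 19.9 / 67.4 = 2.9525
(10T/I)^a = 2.9525^1.557 = 5.3962
Uncorrected PET = 16 × 5.3962 = 86.339 mm
Correction = (N/12)(d/30) = (13.2/12)(30/30) = 1.1000
PET = 86.339 × 1.1000 = 94.973 mm/month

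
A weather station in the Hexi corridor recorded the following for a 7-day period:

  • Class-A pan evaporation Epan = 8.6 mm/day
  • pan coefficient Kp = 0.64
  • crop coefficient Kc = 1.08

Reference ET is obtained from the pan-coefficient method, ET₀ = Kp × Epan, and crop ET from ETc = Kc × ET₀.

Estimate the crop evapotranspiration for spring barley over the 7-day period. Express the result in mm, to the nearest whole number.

42 mm

ET₀ = 0.64 × 8.6 = 5.5040 mm/d
ETc = Kc × ET₀ = 1.08 × 5.5040 = 5.9443 mm/d
Over 7 days: 5.9443 × 7 = 41.610 mm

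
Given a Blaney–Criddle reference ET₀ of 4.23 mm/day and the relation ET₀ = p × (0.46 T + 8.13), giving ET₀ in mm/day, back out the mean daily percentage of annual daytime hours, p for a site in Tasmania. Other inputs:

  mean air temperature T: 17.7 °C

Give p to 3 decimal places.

0.260

p = ET₀ / (0.46 T + 8.13) = 4.23 / (0.46 × 17.7 + 8.13) = 4.23 / 16.272 = 0.2600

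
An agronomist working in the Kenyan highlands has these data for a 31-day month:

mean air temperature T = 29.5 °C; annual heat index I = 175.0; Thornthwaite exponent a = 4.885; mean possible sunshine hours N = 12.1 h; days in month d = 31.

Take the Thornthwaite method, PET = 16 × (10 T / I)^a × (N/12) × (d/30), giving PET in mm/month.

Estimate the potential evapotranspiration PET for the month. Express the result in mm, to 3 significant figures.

10T/I = 10 × 29.5 / 175.0 = 1.6857
(10T/I)^a = 1.6857^4.885 = 12.8180
Uncorrected PET = 16 × 12.8180 = 205.088 mm
Correction = (N/12)(d/30) = (12.1/12)(31/30) = 1.0419
PET = 205.088 × 1.0419 = 213.681 mm/month

214 mm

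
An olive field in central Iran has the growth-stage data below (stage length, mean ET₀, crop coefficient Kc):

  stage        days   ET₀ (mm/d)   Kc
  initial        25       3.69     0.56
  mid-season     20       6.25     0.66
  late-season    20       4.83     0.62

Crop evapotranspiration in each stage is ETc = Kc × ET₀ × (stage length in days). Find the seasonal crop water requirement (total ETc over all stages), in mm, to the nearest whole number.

initial: 0.56 × 3.69 × 25 = 51.66 mm
mid-season: 0.66 × 6.25 × 20 = 82.50 mm
late-season: 0.62 × 4.83 × 20 = 59.89 mm
Seasonal total = 194.05 mm

194 mm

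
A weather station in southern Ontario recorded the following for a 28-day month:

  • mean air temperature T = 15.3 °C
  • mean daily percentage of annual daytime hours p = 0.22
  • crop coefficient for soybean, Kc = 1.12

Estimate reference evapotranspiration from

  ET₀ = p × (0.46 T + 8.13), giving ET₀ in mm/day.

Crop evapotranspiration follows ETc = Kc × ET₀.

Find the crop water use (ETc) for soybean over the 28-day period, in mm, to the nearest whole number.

ET₀ = 0.22 × (0.46 × 15.3 + 8.13) = 0.22 × 15.168 = 3.3370 mm/d
ETc = Kc × ET₀ = 1.12 × 3.3370 = 3.7374 mm/d
Over 28 days: 3.7374 × 28 = 104.647 mm

105 mm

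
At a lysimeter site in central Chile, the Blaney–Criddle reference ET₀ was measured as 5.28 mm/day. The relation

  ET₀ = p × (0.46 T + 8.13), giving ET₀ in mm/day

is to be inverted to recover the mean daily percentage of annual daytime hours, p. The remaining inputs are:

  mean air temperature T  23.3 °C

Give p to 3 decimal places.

p = ET₀ / (0.46 T + 8.13) = 5.28 / (0.46 × 23.3 + 8.13) = 5.28 / 18.848 = 0.2801

0.280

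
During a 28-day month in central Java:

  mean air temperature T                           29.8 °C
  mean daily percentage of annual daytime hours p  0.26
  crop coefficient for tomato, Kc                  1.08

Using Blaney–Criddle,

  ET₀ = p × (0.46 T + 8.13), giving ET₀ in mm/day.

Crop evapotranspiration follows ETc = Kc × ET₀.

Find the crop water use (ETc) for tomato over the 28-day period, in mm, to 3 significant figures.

172 mm

ET₀ = 0.26 × (0.46 × 29.8 + 8.13) = 0.26 × 21.838 = 5.6779 mm/d
ETc = Kc × ET₀ = 1.08 × 5.6779 = 6.1321 mm/d
Over 28 days: 6.1321 × 28 = 171.699 mm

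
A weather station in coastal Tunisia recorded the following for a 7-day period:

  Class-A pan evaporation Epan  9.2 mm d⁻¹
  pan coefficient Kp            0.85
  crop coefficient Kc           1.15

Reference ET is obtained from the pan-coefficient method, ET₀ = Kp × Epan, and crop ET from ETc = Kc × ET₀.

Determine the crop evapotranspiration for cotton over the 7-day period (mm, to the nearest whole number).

63 mm

ET₀ = 0.85 × 9.2 = 7.8200 mm/d
ETc = Kc × ET₀ = 1.15 × 7.8200 = 8.9930 mm/d
Over 7 days: 8.9930 × 7 = 62.951 mm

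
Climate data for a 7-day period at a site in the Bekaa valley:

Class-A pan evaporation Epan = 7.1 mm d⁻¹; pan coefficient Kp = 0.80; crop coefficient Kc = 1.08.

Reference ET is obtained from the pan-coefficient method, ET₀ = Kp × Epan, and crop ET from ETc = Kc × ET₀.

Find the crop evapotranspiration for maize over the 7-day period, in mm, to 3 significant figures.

42.9 mm

ET₀ = 0.80 × 7.1 = 5.6800 mm/d
ETc = Kc × ET₀ = 1.08 × 5.6800 = 6.1344 mm/d
Over 7 days: 6.1344 × 7 = 42.941 mm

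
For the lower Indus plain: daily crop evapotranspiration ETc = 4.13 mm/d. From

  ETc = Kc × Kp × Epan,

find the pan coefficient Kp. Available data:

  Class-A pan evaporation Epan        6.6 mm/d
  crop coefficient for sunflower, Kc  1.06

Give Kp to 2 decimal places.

ETc = Kc × Kp × Epan  ⇒  Kp = ETc / (Kc × Epan)
Kp = 4.13 / (1.06 × 6.6) = 4.13 / 6.996 = 0.5903

0.59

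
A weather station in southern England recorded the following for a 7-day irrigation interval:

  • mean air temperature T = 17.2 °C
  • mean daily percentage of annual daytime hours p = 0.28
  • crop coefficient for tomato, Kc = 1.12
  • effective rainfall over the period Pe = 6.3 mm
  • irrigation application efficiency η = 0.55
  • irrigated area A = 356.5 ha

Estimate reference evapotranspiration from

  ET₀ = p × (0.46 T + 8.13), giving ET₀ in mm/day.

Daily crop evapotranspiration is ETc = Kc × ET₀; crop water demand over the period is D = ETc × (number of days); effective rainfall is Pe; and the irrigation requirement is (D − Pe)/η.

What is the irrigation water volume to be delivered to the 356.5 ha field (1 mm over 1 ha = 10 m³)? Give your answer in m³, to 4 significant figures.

187400 m³

ET₀ = 0.28 × (0.46 × 17.2 + 8.13) = 0.28 × 16.042 = 4.4918 mm/d
ETc = Kc × ET₀ = 1.12 × 4.4918 = 5.0308 mm/d
Crop demand D = ETc × 7 d = 5.0308 × 7 = 35.216 mm
D − Pe = 35.216 − 6.3 = 28.916 mm
Gross irrigation = 28.916 / 0.55 = 52.575 mm
Volume = 52.575 mm × 356.5 ha × 10 = 187429.9 m³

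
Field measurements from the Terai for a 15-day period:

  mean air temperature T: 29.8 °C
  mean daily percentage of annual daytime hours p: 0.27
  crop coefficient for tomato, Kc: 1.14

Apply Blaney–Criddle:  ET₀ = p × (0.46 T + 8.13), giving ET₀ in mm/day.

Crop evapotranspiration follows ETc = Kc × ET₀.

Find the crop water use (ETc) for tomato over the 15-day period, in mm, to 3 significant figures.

ET₀ = 0.27 × (0.46 × 29.8 + 8.13) = 0.27 × 21.838 = 5.8963 mm/d
ETc = Kc × ET₀ = 1.14 × 5.8963 = 6.7218 mm/d
Over 15 days: 6.7218 × 15 = 100.827 mm

101 mm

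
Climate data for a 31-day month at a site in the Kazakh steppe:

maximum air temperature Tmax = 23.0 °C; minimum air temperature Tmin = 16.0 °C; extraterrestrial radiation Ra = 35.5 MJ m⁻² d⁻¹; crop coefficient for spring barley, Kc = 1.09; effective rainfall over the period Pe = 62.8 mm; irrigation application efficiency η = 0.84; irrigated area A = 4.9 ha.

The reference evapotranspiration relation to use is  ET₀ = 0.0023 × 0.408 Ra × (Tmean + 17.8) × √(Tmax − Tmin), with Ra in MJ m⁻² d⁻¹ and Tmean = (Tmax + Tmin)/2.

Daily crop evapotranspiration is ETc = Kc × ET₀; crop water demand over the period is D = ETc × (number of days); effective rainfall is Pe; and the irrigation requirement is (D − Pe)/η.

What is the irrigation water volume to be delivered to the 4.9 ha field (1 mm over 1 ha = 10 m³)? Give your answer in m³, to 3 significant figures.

Tmean = (23.0 + 16.0)/2 = 19.50 °C
0.408 Ra = 0.408 × 35.5 = 14.4840 mm/d equivalent
ET₀ = 0.0023 × 14.4840 × (19.50 + 17.8) × √7.0 = 0.0023 × 14.4840 × 37.30 × 2.6458 = 3.2876 mm/d
ETc = Kc × ET₀ = 1.09 × 3.2876 = 3.5835 mm/d
Crop demand D = ETc × 31 d = 3.5835 × 31 = 111.089 mm
D − Pe = 111.089 − 62.8 = 48.289 mm
Gross irrigation = 48.289 / 0.84 = 57.487 mm
Volume = 57.487 mm × 4.9 ha × 10 = 2816.9 m³

2820 m³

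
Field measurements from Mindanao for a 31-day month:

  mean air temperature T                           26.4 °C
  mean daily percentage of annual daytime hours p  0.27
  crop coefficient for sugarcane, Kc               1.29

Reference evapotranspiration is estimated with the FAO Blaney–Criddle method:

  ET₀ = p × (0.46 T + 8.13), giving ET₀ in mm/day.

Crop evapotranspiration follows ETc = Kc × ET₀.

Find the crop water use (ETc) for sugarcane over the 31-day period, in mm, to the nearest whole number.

ET₀ = 0.27 × (0.46 × 26.4 + 8.13) = 0.27 × 20.274 = 5.4740 mm/d
ETc = Kc × ET₀ = 1.29 × 5.4740 = 7.0615 mm/d
Over 31 days: 7.0615 × 31 = 218.907 mm

219 mm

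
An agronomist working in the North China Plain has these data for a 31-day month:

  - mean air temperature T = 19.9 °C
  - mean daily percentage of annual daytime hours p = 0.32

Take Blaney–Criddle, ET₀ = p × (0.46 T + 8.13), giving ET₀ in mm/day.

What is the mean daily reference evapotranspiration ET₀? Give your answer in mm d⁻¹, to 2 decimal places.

5.53 mm d⁻¹

ET₀ = 0.32 × (0.46 × 19.9 + 8.13) = 0.32 × 17.284 = 5.5309 mm/d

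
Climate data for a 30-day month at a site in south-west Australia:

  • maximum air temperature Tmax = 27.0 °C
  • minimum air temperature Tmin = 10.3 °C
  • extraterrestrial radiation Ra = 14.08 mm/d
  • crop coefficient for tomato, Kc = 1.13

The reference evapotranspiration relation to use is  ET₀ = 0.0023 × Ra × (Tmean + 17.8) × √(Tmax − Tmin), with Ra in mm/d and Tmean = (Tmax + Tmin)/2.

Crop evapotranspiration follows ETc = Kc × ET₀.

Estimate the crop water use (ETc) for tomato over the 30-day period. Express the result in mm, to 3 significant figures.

164 mm

Tmean = (27.0 + 10.3)/2 = 18.65 °C
ET₀ = 0.0023 × 14.08 × (18.65 + 17.8) × √16.7 = 0.0023 × 14.08 × 36.45 × 4.0866 = 4.8238 mm/d
ETc = Kc × ET₀ = 1.13 × 4.8238 = 5.4509 mm/d
Over 30 days: 5.4509 × 30 = 163.527 mm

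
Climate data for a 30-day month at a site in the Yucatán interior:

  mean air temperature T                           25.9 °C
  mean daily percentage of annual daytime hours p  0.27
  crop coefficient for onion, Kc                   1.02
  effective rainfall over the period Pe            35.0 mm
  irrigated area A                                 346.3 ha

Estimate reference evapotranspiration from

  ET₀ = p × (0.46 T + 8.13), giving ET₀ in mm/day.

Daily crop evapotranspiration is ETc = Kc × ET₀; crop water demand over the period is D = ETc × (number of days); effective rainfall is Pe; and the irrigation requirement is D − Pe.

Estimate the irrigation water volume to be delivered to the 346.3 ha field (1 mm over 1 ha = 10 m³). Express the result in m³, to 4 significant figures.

452300 m³

ET₀ = 0.27 × (0.46 × 25.9 + 8.13) = 0.27 × 20.044 = 5.4119 mm/d
ETc = Kc × ET₀ = 1.02 × 5.4119 = 5.5201 mm/d
Crop demand D = ETc × 30 d = 5.5201 × 30 = 165.603 mm
D − Pe = 165.603 − 35.0 = 130.603 mm
Volume = 130.603 mm × 346.3 ha × 10 = 452278.2 m³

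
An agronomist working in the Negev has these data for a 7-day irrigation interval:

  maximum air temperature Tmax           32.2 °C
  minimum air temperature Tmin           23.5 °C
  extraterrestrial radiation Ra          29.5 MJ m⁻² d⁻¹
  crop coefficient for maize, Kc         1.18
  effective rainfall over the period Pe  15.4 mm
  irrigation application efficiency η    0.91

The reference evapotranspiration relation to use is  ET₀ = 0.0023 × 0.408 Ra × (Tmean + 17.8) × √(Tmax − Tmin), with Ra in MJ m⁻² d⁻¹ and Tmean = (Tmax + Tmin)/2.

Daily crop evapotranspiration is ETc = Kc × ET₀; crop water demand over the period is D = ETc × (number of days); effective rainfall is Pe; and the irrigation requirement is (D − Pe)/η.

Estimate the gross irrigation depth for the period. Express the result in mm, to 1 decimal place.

Tmean = (32.2 + 23.5)/2 = 27.85 °C
0.408 Ra = 0.408 × 29.5 = 12.0360 mm/d equivalent
ET₀ = 0.0023 × 12.0360 × (27.85 + 17.8) × √8.7 = 0.0023 × 12.0360 × 45.65 × 2.9496 = 3.7275 mm/d
ETc = Kc × ET₀ = 1.18 × 3.7275 = 4.3985 mm/d
Crop demand D = ETc × 7 d = 4.3985 × 7 = 30.790 mm
D − Pe = 30.790 − 15.4 = 15.390 mm
Gross irrigation = 15.390 / 0.91 = 16.912 mm

16.9 mm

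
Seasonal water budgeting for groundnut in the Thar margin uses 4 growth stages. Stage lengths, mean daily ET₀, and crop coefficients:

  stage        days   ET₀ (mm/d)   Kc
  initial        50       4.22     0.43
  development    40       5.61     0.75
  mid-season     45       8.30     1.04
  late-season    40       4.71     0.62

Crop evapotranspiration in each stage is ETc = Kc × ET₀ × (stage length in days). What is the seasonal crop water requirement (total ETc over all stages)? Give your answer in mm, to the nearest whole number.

764 mm

initial: 0.43 × 4.22 × 50 = 90.73 mm
development: 0.75 × 5.61 × 40 = 168.30 mm
mid-season: 1.04 × 8.30 × 45 = 388.44 mm
late-season: 0.62 × 4.71 × 40 = 116.81 mm
Seasonal total = 764.28 mm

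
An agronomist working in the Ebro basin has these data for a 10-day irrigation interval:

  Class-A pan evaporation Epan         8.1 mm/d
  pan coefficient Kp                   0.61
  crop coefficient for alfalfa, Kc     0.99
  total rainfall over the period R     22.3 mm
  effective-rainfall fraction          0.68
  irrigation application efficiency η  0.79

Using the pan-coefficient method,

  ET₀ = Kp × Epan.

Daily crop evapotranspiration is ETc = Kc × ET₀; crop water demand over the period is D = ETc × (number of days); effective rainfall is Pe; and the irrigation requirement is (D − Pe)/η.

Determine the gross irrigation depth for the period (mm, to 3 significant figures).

42.7 mm

ET₀ = 0.61 × 8.1 = 4.9410 mm/d
ETc = Kc × ET₀ = 0.99 × 4.9410 = 4.8916 mm/d
Crop demand D = ETc × 10 d = 4.8916 × 10 = 48.916 mm
Pe = 0.68 × 22.3 = 15.164 mm
D − Pe = 48.916 − 15.164 = 33.752 mm
Gross irrigation = 33.752 / 0.79 = 42.724 mm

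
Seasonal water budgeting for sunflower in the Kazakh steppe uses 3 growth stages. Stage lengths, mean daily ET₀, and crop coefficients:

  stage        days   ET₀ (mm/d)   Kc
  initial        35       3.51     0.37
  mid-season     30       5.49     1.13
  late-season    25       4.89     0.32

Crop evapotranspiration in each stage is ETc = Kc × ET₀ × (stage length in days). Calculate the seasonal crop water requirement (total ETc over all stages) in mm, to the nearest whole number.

initial: 0.37 × 3.51 × 35 = 45.45 mm
mid-season: 1.13 × 5.49 × 30 = 186.11 mm
late-season: 0.32 × 4.89 × 25 = 39.12 mm
Seasonal total = 270.68 mm

271 mm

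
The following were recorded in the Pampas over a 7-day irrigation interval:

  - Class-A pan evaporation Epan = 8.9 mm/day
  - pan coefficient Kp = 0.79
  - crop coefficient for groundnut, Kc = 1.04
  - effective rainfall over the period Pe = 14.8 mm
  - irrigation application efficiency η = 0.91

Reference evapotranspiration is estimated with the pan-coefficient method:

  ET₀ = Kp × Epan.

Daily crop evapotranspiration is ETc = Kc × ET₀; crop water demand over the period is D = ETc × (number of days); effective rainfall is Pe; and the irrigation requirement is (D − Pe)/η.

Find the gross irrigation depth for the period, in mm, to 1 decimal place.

ET₀ = 0.79 × 8.9 = 7.0310 mm/d
ETc = Kc × ET₀ = 1.04 × 7.0310 = 7.3122 mm/d
Crop demand D = ETc × 7 d = 7.3122 × 7 = 51.185 mm
D − Pe = 51.185 − 14.8 = 36.385 mm
Gross irrigation = 36.385 / 0.91 = 39.984 mm

40.0 mm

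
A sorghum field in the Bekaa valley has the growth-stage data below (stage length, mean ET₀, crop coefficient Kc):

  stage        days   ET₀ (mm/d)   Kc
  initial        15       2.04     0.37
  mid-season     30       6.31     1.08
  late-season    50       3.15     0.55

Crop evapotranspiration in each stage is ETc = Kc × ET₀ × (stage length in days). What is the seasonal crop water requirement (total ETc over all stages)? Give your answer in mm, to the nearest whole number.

initial: 0.37 × 2.04 × 15 = 11.32 mm
mid-season: 1.08 × 6.31 × 30 = 204.44 mm
late-season: 0.55 × 3.15 × 50 = 86.63 mm
Seasonal total = 302.39 mm

302 mm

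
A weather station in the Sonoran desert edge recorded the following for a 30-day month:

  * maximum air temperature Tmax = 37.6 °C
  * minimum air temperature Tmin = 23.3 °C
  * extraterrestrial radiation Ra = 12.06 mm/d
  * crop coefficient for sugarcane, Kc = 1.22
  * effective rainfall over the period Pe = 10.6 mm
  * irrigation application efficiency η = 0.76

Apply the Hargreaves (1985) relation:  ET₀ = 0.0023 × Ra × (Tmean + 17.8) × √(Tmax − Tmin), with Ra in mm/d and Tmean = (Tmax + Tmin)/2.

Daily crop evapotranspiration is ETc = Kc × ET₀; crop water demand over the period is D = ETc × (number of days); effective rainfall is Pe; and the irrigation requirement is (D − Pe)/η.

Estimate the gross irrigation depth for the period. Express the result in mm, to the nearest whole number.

Tmean = (37.6 + 23.3)/2 = 30.45 °C
ET₀ = 0.0023 × 12.06 × (30.45 + 17.8) × √14.3 = 0.0023 × 12.06 × 48.25 × 3.7815 = 5.0610 mm/d
ETc = Kc × ET₀ = 1.22 × 5.0610 = 6.1744 mm/d
Crop demand D = ETc × 30 d = 6.1744 × 30 = 185.232 mm
D − Pe = 185.232 − 10.6 = 174.632 mm
Gross irrigation = 174.632 / 0.76 = 229.779 mm

230 mm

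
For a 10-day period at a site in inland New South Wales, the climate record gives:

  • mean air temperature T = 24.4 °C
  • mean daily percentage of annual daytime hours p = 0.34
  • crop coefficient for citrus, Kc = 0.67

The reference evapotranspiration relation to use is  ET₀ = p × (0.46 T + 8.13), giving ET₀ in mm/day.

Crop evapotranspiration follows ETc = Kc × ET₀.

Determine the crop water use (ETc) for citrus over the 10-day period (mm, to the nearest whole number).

44 mm

ET₀ = 0.34 × (0.46 × 24.4 + 8.13) = 0.34 × 19.354 = 6.5804 mm/d
ETc = Kc × ET₀ = 0.67 × 6.5804 = 4.4089 mm/d
Over 10 days: 4.4089 × 10 = 44.089 mm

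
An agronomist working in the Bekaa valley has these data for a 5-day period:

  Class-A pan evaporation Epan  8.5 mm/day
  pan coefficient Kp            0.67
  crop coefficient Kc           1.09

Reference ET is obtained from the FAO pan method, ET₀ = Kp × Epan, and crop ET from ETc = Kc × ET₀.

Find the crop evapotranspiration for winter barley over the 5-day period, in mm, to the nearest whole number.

31 mm

ET₀ = 0.67 × 8.5 = 5.6950 mm/d
ETc = Kc × ET₀ = 1.09 × 5.6950 = 6.2076 mm/d
Over 5 days: 6.2076 × 5 = 31.038 mm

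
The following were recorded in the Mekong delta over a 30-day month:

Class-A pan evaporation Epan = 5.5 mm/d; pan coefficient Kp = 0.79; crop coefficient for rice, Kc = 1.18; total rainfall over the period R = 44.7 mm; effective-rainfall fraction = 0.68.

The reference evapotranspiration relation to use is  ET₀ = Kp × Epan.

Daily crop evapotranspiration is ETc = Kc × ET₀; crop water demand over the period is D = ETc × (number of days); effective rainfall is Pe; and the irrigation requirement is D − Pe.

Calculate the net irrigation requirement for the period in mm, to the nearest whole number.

123 mm

ET₀ = 0.79 × 5.5 = 4.3450 mm/d
ETc = Kc × ET₀ = 1.18 × 4.3450 = 5.1271 mm/d
Crop demand D = ETc × 30 d = 5.1271 × 30 = 153.813 mm
Pe = 0.68 × 44.7 = 30.396 mm
D − Pe = 153.813 − 30.396 = 123.417 mm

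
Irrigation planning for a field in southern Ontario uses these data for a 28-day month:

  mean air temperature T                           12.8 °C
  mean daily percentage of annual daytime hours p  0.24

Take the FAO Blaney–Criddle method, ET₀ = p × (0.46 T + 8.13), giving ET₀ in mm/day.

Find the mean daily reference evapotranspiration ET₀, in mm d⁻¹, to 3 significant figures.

ET₀ = 0.24 × (0.46 × 12.8 + 8.13) = 0.24 × 14.018 = 3.3643 mm/d

3.36 mm d⁻¹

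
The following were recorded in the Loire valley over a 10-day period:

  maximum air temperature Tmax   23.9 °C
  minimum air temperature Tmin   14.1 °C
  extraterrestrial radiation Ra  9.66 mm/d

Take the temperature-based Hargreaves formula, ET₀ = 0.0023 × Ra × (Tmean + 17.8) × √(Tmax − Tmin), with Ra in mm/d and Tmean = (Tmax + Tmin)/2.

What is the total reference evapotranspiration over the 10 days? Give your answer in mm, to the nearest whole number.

Tmean = (23.9 + 14.1)/2 = 19.00 °C
ET₀ = 0.0023 × 9.66 × (19.00 + 17.8) × √9.8 = 0.0023 × 9.66 × 36.80 × 3.1305 = 2.5596 mm/d
Over 10 days: 2.5596 × 10 = 25.596 mm

26 mm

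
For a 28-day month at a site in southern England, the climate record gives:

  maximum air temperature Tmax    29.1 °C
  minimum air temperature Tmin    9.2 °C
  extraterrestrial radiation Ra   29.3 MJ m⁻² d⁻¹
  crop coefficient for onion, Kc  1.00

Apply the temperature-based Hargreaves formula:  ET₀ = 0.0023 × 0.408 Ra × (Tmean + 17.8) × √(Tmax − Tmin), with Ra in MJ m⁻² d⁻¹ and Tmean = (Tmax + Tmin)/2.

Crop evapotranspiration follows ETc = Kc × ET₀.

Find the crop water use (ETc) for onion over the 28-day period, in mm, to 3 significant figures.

Tmean = (29.1 + 9.2)/2 = 19.15 °C
0.408 Ra = 0.408 × 29.3 = 11.9544 mm/d equivalent
ET₀ = 0.0023 × 11.9544 × (19.15 + 17.8) × √19.9 = 0.0023 × 11.9544 × 36.95 × 4.4609 = 4.5320 mm/d
ETc = Kc × ET₀ = 1.00 × 4.5320 = 4.5320 mm/d
Over 28 days: 4.5320 × 28 = 126.896 mm

127 mm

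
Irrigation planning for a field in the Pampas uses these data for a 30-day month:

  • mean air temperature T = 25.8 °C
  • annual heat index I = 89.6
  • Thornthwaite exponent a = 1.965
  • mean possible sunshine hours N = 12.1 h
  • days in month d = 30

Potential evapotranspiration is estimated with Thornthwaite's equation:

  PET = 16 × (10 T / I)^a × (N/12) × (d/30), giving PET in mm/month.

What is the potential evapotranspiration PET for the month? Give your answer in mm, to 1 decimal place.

10T/I = 10 × 25.8 / 89.6 = 2.8795
(10T/I)^a = 2.8795^1.965 = 7.9902
Uncorrected PET = 16 × 7.9902 = 127.843 mm
Correction = (N/12)(d/30) = (12.1/12)(30/30) = 1.0083
PET = 127.843 × 1.0083 = 128.904 mm/month

128.9 mm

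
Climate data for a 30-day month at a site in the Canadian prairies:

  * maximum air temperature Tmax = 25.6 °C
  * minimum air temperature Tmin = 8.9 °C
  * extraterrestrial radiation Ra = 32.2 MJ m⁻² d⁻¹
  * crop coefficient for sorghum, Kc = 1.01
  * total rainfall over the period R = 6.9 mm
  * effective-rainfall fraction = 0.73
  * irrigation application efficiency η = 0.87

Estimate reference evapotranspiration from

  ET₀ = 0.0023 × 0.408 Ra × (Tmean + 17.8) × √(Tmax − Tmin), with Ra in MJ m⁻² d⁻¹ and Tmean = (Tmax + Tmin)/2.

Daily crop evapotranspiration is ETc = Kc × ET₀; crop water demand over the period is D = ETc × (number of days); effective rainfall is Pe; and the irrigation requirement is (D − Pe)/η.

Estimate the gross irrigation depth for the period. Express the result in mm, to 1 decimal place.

144.9 mm

Tmean = (25.6 + 8.9)/2 = 17.25 °C
0.408 Ra = 0.408 × 32.2 = 13.1376 mm/d equivalent
ET₀ = 0.0023 × 13.1376 × (17.25 + 17.8) × √16.7 = 0.0023 × 13.1376 × 35.05 × 4.0866 = 4.3281 mm/d
ETc = Kc × ET₀ = 1.01 × 4.3281 = 4.3714 mm/d
Crop demand D = ETc × 30 d = 4.3714 × 30 = 131.142 mm
Pe = 0.73 × 6.9 = 5.037 mm
D − Pe = 131.142 − 5.037 = 126.105 mm
Gross irrigation = 126.105 / 0.87 = 144.948 mm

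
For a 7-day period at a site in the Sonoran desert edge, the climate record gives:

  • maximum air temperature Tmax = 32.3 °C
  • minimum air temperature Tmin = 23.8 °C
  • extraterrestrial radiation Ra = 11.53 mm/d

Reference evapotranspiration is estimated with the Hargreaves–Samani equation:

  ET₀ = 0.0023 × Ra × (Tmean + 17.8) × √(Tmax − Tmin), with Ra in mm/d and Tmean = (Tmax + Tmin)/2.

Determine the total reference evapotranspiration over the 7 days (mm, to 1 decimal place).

24.8 mm

Tmean = (32.3 + 23.8)/2 = 28.05 °C
ET₀ = 0.0023 × 11.53 × (28.05 + 17.8) × √8.5 = 0.0023 × 11.53 × 45.85 × 2.9155 = 3.5449 mm/d
Over 7 days: 3.5449 × 7 = 24.814 mm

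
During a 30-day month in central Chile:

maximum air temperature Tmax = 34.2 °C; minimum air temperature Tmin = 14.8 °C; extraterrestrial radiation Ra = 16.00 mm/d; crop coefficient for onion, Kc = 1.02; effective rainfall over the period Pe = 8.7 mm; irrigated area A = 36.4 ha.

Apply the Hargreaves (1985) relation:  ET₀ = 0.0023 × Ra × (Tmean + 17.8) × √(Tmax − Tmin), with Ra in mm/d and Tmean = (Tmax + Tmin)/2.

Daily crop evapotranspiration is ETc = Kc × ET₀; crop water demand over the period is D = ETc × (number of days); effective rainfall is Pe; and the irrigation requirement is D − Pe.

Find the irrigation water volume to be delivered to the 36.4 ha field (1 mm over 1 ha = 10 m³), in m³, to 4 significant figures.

73200 m³

Tmean = (34.2 + 14.8)/2 = 24.50 °C
ET₀ = 0.0023 × 16.00 × (24.50 + 17.8) × √19.4 = 0.0023 × 16.00 × 42.30 × 4.4045 = 6.8562 mm/d
ETc = Kc × ET₀ = 1.02 × 6.8562 = 6.9933 mm/d
Crop demand D = ETc × 30 d = 6.9933 × 30 = 209.799 mm
D − Pe = 209.799 − 8.7 = 201.099 mm
Volume = 201.099 mm × 36.4 ha × 10 = 73200.0 m³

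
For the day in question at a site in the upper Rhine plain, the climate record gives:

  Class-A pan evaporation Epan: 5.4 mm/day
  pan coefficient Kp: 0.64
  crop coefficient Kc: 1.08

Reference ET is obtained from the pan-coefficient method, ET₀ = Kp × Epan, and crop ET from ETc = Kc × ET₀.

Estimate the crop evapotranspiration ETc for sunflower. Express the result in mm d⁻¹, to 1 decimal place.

3.7 mm d⁻¹

ET₀ = 0.64 × 5.4 = 3.4560 mm/d
ETc = Kc × ET₀ = 1.08 × 3.4560 = 3.7325 mm/d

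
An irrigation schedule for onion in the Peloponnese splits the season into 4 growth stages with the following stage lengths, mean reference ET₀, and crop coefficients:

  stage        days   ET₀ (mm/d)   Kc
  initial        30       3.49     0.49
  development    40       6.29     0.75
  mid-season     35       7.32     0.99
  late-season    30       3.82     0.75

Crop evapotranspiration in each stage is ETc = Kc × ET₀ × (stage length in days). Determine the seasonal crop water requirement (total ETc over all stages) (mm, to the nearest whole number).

580 mm

initial: 0.49 × 3.49 × 30 = 51.30 mm
development: 0.75 × 6.29 × 40 = 188.70 mm
mid-season: 0.99 × 7.32 × 35 = 253.64 mm
late-season: 0.75 × 3.82 × 30 = 85.95 mm
Seasonal total = 579.59 mm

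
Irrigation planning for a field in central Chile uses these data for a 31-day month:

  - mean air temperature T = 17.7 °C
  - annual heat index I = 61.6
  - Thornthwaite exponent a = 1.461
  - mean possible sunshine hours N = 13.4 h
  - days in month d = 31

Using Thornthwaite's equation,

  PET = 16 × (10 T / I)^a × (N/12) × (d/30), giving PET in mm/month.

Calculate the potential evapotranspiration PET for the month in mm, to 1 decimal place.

86.3 mm

10T/I = 10 × 17.7 / 61.6 = 2.8734
(10T/I)^a = 2.8734^1.461 = 4.6743
Uncorrected PET = 16 × 4.6743 = 74.789 mm
Correction = (N/12)(d/30) = (13.4/12)(31/30) = 1.1539
PET = 74.789 × 1.1539 = 86.299 mm/month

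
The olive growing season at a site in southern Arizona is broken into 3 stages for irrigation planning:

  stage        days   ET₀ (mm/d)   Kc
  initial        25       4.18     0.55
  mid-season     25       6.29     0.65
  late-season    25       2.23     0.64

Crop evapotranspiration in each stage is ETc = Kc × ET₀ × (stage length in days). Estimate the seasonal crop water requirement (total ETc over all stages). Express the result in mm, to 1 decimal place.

initial: 0.55 × 4.18 × 25 = 57.48 mm
mid-season: 0.65 × 6.29 × 25 = 102.21 mm
late-season: 0.64 × 2.23 × 25 = 35.68 mm
Seasonal total = 195.37 mm

195.4 mm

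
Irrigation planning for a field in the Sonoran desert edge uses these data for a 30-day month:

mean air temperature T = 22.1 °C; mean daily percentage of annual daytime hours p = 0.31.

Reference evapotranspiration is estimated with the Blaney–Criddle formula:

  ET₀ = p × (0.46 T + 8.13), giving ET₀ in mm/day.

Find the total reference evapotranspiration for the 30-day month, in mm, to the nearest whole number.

170 mm

ET₀ = 0.31 × (0.46 × 22.1 + 8.13) = 0.31 × 18.296 = 5.6718 mm/d
Monthly total = 5.6718 × 30 = 170.154 mm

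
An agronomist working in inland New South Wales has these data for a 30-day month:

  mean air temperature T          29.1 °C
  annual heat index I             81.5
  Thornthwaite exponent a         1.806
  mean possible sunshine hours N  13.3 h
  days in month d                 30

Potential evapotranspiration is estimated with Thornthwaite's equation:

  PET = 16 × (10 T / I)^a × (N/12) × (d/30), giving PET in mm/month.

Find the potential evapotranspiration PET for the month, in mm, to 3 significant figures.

177 mm

10T/I = 10 × 29.1 / 81.5 = 3.5706
(10T/I)^a = 3.5706^1.806 = 9.9598
Uncorrected PET = 16 × 9.9598 = 159.357 mm
Correction = (N/12)(d/30) = (13.3/12)(30/30) = 1.1083
PET = 159.357 × 1.1083 = 176.615 mm/month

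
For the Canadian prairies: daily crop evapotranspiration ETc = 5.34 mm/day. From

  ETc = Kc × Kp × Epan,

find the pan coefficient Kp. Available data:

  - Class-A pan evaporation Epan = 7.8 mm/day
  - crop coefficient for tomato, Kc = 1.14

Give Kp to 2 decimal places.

ETc = Kc × Kp × Epan  ⇒  Kp = ETc / (Kc × Epan)
Kp = 5.34 / (1.14 × 7.8) = 5.34 / 8.892 = 0.6005

0.60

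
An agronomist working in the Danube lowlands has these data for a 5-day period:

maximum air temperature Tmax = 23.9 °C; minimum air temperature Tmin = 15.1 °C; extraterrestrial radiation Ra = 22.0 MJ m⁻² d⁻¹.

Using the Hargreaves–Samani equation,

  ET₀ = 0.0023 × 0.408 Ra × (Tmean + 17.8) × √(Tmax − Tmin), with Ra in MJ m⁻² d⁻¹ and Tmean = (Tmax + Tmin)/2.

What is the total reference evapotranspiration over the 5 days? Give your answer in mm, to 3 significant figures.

11.4 mm

Tmean = (23.9 + 15.1)/2 = 19.50 °C
0.408 Ra = 0.408 × 22.0 = 8.9760 mm/d equivalent
ET₀ = 0.0023 × 8.9760 × (19.50 + 17.8) × √8.8 = 0.0023 × 8.9760 × 37.30 × 2.9665 = 2.2844 mm/d
Over 5 days: 2.2844 × 5 = 11.422 mm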